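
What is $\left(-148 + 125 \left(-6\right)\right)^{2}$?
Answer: $806404$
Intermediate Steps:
$\left(-148 + 125 \left(-6\right)\right)^{2} = \left(-148 - 750\right)^{2} = \left(-898\right)^{2} = 806404$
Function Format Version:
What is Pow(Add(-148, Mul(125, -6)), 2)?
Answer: 806404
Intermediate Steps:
Pow(Add(-148, Mul(125, -6)), 2) = Pow(Add(-148, -750), 2) = Pow(-898, 2) = 806404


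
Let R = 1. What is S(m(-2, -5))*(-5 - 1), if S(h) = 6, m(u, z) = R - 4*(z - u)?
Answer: -36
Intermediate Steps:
m(u, z) = 1 - 4*z + 4*u (m(u, z) = 1 - 4*(z - u) = 1 + (-4*z + 4*u) = 1 - 4*z + 4*u)
S(m(-2, -5))*(-5 - 1) = 6*(-5 - 1) = 6*(-6) = -36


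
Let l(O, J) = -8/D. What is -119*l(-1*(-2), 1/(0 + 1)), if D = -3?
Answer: -952/3 ≈ -317.33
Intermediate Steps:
l(O, J) = 8/3 (l(O, J) = -8/(-3) = -8*(-⅓) = 8/3)
-119*l(-1*(-2), 1/(0 + 1)) = -119*8/3 = -952/3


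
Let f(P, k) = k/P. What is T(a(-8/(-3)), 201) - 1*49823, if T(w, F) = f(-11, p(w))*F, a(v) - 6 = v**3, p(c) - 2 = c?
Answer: -4981253/99 ≈ -50316.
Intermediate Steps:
p(c) = 2 + c
a(v) = 6 + v**3
T(w, F) = F*(-2/11 - w/11) (T(w, F) = ((2 + w)/(-11))*F = ((2 + w)*(-1/11))*F = (-2/11 - w/11)*F = F*(-2/11 - w/11))
T(a(-8/(-3)), 201) - 1*49823 = (1/11)*201*(-2 - (6 + (-8/(-3))**3)) - 1*49823 = (1/11)*201*(-2 - (6 + (-8*(-1/3))**3)) - 49823 = (1/11)*201*(-2 - (6 + (8/3)**3)) - 49823 = (1/11)*201*(-2 - (6 + 512/27)) - 49823 = (1/11)*201*(-2 - 1*674/27) - 49823 = (1/11)*201*(-2 - 674/27) - 49823 = (1/11)*201*(-728/27) - 49823 = -48776/99 - 49823 = -4981253/99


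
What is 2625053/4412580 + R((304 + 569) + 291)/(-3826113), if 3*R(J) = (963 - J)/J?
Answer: 487121858654419/818826940524690 ≈ 0.59490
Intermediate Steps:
R(J) = (963 - J)/(3*J) (R(J) = ((963 - J)/J)/3 = (963 - J)/(3*J))
2625053/4412580 + R((304 + 569) + 291)/(-3826113) = 2625053/4412580 + ((963 - ((304 + 569) + 291))/(3*((304 + 569) + 291)))/(-3826113) = 2625053*(1/4412580) + ((963 - (873 + 291))/(3*(873 + 291)))*(-1/3826113) = 2625053/4412580 + ((⅓)*(963 - 1*1164)/1164)*(-1/3826113) = 2625053/4412580 + ((⅓)*(1/1164)*(963 - 1164))*(-1/3826113) = 2625053/4412580 + ((⅓)*(1/1164)*(-201))*(-1/3826113) = 2625053/4412580 - 67/1164*(-1/3826113) = 2625053/4412580 + 67/4453595532 = 487121858654419/818826940524690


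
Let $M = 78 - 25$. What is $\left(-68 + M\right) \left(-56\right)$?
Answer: $840$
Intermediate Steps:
$M = 53$ ($M = 78 - 25 = 53$)
$\left(-68 + M\right) \left(-56\right) = \left(-68 + 53\right) \left(-56\right) = \left(-15\right) \left(-56\right) = 840$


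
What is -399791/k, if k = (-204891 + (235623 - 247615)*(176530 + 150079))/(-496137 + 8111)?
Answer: -195108402566/3916900019 ≈ -49.812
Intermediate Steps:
k = 3916900019/488026 (k = (-204891 - 11992*326609)/(-488026) = (-204891 - 3916695128)*(-1/488026) = -3916900019*(-1/488026) = 3916900019/488026 ≈ 8026.0)
-399791/k = -399791/3916900019/488026 = -399791*488026/3916900019 = -195108402566/3916900019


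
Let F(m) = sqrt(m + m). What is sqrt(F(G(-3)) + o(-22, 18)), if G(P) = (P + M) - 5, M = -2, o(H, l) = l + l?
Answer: sqrt(36 + 2*I*sqrt(5)) ≈ 6.0115 + 0.37196*I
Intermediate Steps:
o(H, l) = 2*l
G(P) = -7 + P (G(P) = (P - 2) - 5 = (-2 + P) - 5 = -7 + P)
F(m) = sqrt(2)*sqrt(m) (F(m) = sqrt(2*m) = sqrt(2)*sqrt(m))
sqrt(F(G(-3)) + o(-22, 18)) = sqrt(sqrt(2)*sqrt(-7 - 3) + 2*18) = sqrt(sqrt(2)*sqrt(-10) + 36) = sqrt(sqrt(2)*(I*sqrt(10)) + 36) = sqrt(2*I*sqrt(5) + 36) = sqrt(36 + 2*I*sqrt(5))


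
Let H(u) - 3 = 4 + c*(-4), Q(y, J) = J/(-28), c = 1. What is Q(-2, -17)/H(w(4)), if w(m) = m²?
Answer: 17/84 ≈ 0.20238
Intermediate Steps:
Q(y, J) = -J/28 (Q(y, J) = J*(-1/28) = -J/28)
H(u) = 3 (H(u) = 3 + (4 + 1*(-4)) = 3 + (4 - 4) = 3 + 0 = 3)
Q(-2, -17)/H(w(4)) = -1/28*(-17)/3 = (17/28)*(⅓) = 17/84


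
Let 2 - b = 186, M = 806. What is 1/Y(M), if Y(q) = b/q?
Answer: -403/92 ≈ -4.3804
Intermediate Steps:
b = -184 (b = 2 - 1*186 = 2 - 186 = -184)
Y(q) = -184/q
1/Y(M) = 1/(-184/806) = 1/(-184*1/806) = 1/(-92/403) = -403/92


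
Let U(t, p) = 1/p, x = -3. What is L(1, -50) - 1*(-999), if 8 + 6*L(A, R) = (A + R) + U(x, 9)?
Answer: 26717/27 ≈ 989.52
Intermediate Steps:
L(A, R) = -71/54 + A/6 + R/6 (L(A, R) = -4/3 + ((A + R) + 1/9)/6 = -4/3 + ((A + R) + ⅑)/6 = -4/3 + (⅑ + A + R)/6 = -4/3 + (1/54 + A/6 + R/6) = -71/54 + A/6 + R/6)
L(1, -50) - 1*(-999) = (-71/54 + (⅙)*1 + (⅙)*(-50)) - 1*(-999) = (-71/54 + ⅙ - 25/3) + 999 = -256/27 + 999 = 26717/27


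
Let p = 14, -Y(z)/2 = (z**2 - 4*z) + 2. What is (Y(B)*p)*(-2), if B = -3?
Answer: 1288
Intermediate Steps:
Y(z) = -4 - 2*z**2 + 8*z (Y(z) = -2*((z**2 - 4*z) + 2) = -2*(2 + z**2 - 4*z) = -4 - 2*z**2 + 8*z)
(Y(B)*p)*(-2) = ((-4 - 2*(-3)**2 + 8*(-3))*14)*(-2) = ((-4 - 2*9 - 24)*14)*(-2) = ((-4 - 18 - 24)*14)*(-2) = -46*14*(-2) = -644*(-2) = 1288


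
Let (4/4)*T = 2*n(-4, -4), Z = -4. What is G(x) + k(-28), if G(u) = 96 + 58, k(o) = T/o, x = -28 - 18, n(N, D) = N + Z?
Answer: 1082/7 ≈ 154.57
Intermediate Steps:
n(N, D) = -4 + N (n(N, D) = N - 4 = -4 + N)
x = -46
T = -16 (T = 2*(-4 - 4) = 2*(-8) = -16)
k(o) = -16/o
G(u) = 154
G(x) + k(-28) = 154 - 16/(-28) = 154 - 16*(-1/28) = 154 + 4/7 = 1082/7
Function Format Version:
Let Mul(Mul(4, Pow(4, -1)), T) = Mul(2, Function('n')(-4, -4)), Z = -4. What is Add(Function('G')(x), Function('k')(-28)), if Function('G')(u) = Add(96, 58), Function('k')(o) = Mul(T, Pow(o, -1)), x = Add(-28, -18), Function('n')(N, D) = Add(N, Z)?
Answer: Rational(1082, 7) ≈ 154.57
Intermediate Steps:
Function('n')(N, D) = Add(-4, N) (Function('n')(N, D) = Add(N, -4) = Add(-4, N))
x = -46
T = -16 (T = Mul(2, Add(-4, -4)) = Mul(2, -8) = -16)
Function('k')(o) = Mul(-16, Pow(o, -1))
Function('G')(u) = 154
Add(Function('G')(x), Function('k')(-28)) = Add(154, Mul(-16, Pow(-28, -1))) = Add(154, Mul(-16, Rational(-1, 28))) = Add(154, Rational(4, 7)) = Rational(1082, 7)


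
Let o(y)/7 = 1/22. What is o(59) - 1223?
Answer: -26899/22 ≈ -1222.7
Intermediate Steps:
o(y) = 7/22
o(59) - 1223 = 7/22 - 1223 = -26899/22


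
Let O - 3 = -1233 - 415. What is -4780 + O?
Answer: -6425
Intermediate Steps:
O = -1645 (O = 3 + (-1233 - 415) = 3 - 1648 = -1645)
-4780 + O = -4780 - 1645 = -6425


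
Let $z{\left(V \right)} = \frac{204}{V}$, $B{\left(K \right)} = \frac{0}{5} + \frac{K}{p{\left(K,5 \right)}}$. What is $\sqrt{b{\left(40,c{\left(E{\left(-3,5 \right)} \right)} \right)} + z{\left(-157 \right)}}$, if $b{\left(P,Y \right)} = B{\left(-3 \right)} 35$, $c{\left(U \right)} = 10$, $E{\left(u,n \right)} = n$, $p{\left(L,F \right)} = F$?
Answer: $\frac{3 i \sqrt{61073}}{157} \approx 4.7222 i$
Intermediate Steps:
$B{\left(K \right)} = \frac{K}{5}$ ($B{\left(K \right)} = \frac{0}{5} + \frac{K}{5} = 0 \cdot \frac{1}{5} + K \frac{1}{5} = 0 + \frac{K}{5} = \frac{K}{5}$)
$b{\left(P,Y \right)} = -21$ ($b{\left(P,Y \right)} = \frac{1}{5} \left(-3\right) 35 = \left(- \frac{3}{5}\right) 35 = -21$)
$\sqrt{b{\left(40,c{\left(E{\left(-3,5 \right)} \right)} \right)} + z{\left(-157 \right)}} = \sqrt{-21 + \frac{204}{-157}} = \sqrt{-21 + 204 \left(- \frac{1}{157}\right)} = \sqrt{-21 - \frac{204}{157}} = \sqrt{- \frac{3501}{157}} = \frac{3 i \sqrt{61073}}{157}$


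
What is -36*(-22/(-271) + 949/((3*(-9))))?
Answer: 1026340/813 ≈ 1262.4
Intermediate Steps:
-36*(-22/(-271) + 949/((3*(-9)))) = -36*(-22*(-1/271) + 949/(-27)) = -36*(22/271 + 949*(-1/27)) = -36*(22/271 - 949/27) = -36*(-256585/7317) = 1026340/813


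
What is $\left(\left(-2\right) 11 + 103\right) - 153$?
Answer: $-72$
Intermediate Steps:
$\left(\left(-2\right) 11 + 103\right) - 153 = \left(-22 + 103\right) - 153 = 81 - 153 = -72$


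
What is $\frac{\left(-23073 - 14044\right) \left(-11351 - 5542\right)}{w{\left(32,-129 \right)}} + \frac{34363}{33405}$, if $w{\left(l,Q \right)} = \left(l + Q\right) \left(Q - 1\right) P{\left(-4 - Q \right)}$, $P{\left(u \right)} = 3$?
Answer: $\frac{1396454593673}{84247410} \approx 16576.0$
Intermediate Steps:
$w{\left(l,Q \right)} = 3 \left(-1 + Q\right) \left(Q + l\right)$ ($w{\left(l,Q \right)} = \left(l + Q\right) \left(Q - 1\right) 3 = \left(Q + l\right) \left(-1 + Q\right) 3 = \left(-1 + Q\right) \left(Q + l\right) 3 = 3 \left(-1 + Q\right) \left(Q + l\right)$)
$\frac{\left(-23073 - 14044\right) \left(-11351 - 5542\right)}{w{\left(32,-129 \right)}} + \frac{34363}{33405} = \frac{\left(-23073 - 14044\right) \left(-11351 - 5542\right)}{\left(-3\right) \left(-129\right) - 96 + 3 \left(-129\right)^{2} + 3 \left(-129\right) 32} + \frac{34363}{33405} = \frac{\left(-37117\right) \left(-16893\right)}{387 - 96 + 3 \cdot 16641 - 12384} + 34363 \cdot \frac{1}{33405} = \frac{627017481}{387 - 96 + 49923 - 12384} + \frac{34363}{33405} = \frac{627017481}{37830} + \frac{34363}{33405} = 627017481 \cdot \frac{1}{37830} + \frac{34363}{33405} = \frac{209005827}{12610} + \frac{34363}{33405} = \frac{1396454593673}{84247410}$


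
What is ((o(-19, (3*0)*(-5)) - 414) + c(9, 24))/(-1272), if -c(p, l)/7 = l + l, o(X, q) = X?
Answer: 769/1272 ≈ 0.60456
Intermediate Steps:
c(p, l) = -14*l (c(p, l) = -7*(l + l) = -14*l)
((o(-19, (3*0)*(-5)) - 414) + c(9, 24))/(-1272) = ((-19 - 414) - 14*24)/(-1272) = (-433 - 336)*(-1/1272) = -769*(-1/1272) = 769/1272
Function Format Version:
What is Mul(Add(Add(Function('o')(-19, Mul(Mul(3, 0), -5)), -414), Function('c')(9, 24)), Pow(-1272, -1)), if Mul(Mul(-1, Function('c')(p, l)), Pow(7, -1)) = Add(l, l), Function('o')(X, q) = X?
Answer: Rational(769, 1272) ≈ 0.60456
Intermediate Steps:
Function('c')(p, l) = Mul(-14, l) (Function('c')(p, l) = Mul(-7, Add(l, l)) = Mul(-7, Mul(2, l)) = Mul(-14, l))
Mul(Add(Add(Function('o')(-19, Mul(Mul(3, 0), -5)), -414), Function('c')(9, 24)), Pow(-1272, -1)) = Mul(Add(Add(-19, -414), Mul(-14, 24)), Pow(-1272, -1)) = Mul(Add(-433, -336), Rational(-1, 1272)) = Mul(-769, Rational(-1, 1272)) = Rational(769, 1272)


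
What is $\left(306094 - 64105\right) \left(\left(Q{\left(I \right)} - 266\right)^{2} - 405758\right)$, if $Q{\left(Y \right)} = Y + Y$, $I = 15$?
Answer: $-84711153318$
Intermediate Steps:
$Q{\left(Y \right)} = 2 Y$
$\left(306094 - 64105\right) \left(\left(Q{\left(I \right)} - 266\right)^{2} - 405758\right) = \left(306094 - 64105\right) \left(\left(2 \cdot 15 - 266\right)^{2} - 405758\right) = 241989 \left(\left(30 - 266\right)^{2} - 405758\right) = 241989 \left(\left(-236\right)^{2} - 405758\right) = 241989 \left(55696 - 405758\right) = 241989 \left(-350062\right) = -84711153318$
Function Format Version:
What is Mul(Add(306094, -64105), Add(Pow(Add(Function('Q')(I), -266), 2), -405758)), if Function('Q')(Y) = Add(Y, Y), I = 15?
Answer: -84711153318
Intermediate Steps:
Function('Q')(Y) = Mul(2, Y)
Mul(Add(306094, -64105), Add(Pow(Add(Function('Q')(I), -266), 2), -405758)) = Mul(Add(306094, -64105), Add(Pow(Add(Mul(2, 15), -266), 2), -405758)) = Mul(241989, Add(Pow(Add(30, -266), 2), -405758)) = Mul(241989, Add(Pow(-236, 2), -405758)) = Mul(241989, Add(55696, -405758)) = Mul(241989, -350062) = -84711153318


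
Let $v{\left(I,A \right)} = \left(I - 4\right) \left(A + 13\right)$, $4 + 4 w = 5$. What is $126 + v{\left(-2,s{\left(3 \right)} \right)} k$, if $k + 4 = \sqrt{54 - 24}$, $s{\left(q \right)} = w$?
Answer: $444 - \frac{159 \sqrt{30}}{2} \approx 8.5606$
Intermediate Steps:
$w = \frac{1}{4}$ ($w = -1 + \frac{1}{4} \cdot 5 = -1 + \frac{5}{4} = \frac{1}{4} \approx 0.25$)
$s{\left(q \right)} = \frac{1}{4}$
$v{\left(I,A \right)} = \left(-4 + I\right) \left(13 + A\right)$
$k = -4 + \sqrt{30}$ ($k = -4 + \sqrt{54 - 24} = -4 + \sqrt{30} \approx 1.4772$)
$126 + v{\left(-2,s{\left(3 \right)} \right)} k = 126 + \left(-52 - 1 + 13 \left(-2\right) + \frac{1}{4} \left(-2\right)\right) \left(-4 + \sqrt{30}\right) = 126 + \left(-52 - 1 - 26 - \frac{1}{2}\right) \left(-4 + \sqrt{30}\right) = 126 - \frac{159 \left(-4 + \sqrt{30}\right)}{2} = 126 + \left(318 - \frac{159 \sqrt{30}}{2}\right) = 444 - \frac{159 \sqrt{30}}{2}$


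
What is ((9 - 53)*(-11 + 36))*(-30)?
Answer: 33000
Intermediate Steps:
((9 - 53)*(-11 + 36))*(-30) = -44*25*(-30) = -1100*(-30) = 33000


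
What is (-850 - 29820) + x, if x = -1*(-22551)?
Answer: -8119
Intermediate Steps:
x = 22551
(-850 - 29820) + x = (-850 - 29820) + 22551 = -30670 + 22551 = -8119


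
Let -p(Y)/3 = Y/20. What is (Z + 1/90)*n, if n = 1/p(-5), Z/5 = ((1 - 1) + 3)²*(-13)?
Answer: -105298/135 ≈ -779.99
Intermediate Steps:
p(Y) = -3*Y/20
Z = -585 (Z = 5*(((1 - 1) + 3)²*(-13)) = 5*((0 + 3)²*(-13)) = 5*(3²*(-13)) = 5*(9*(-13)) = 5*(-117) = -585)
n = 4/3 (n = 1/(-3/20*(-5)) = 1/(¾) = 4/3 ≈ 1.3333)
(Z + 1/90)*n = (-585 + 1/90)*(4/3) = -52649/90*4/3 = -105298/135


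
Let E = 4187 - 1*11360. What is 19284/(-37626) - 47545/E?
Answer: 275100673/44981883 ≈ 6.1158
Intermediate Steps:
E = -7173 (E = 4187 - 11360 = -7173)
19284/(-37626) - 47545/E = 19284/(-37626) - 47545/(-7173) = 19284*(-1/37626) - 47545*(-1/7173) = -3214/6271 + 47545/7173 = 275100673/44981883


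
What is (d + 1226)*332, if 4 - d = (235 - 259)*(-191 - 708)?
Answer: -6754872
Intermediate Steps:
d = -21572 (d = 4 - (235 - 259)*(-191 - 708) = 4 - (-24)*(-899) = 4 - 1*21576 = 4 - 21576 = -21572)
(d + 1226)*332 = (-21572 + 1226)*332 = -20346*332 = -6754872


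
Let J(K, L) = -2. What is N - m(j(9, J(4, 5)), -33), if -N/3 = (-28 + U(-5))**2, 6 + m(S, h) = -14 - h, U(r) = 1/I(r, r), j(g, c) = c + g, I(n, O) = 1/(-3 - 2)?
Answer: -3280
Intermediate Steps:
I(n, O) = -1/5 (I(n, O) = 1/(-5) = -1/5)
U(r) = -5 (U(r) = 1/(-1/5) = -5)
m(S, h) = -20 - h (m(S, h) = -6 + (-14 - h) = -20 - h)
N = -3267 (N = -3*(-28 - 5)**2 = -3*(-33)**2 = -3*1089 = -3267)
N - m(j(9, J(4, 5)), -33) = -3267 - (-20 - 1*(-33)) = -3267 - (-20 + 33) = -3267 - 1*13 = -3267 - 13 = -3280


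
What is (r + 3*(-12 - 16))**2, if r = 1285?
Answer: 1442401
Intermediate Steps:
(r + 3*(-12 - 16))**2 = (1285 + 3*(-12 - 16))**2 = (1285 + 3*(-28))**2 = (1285 - 84)**2 = 1201**2 = 1442401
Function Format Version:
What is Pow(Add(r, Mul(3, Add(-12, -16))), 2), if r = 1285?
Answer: 1442401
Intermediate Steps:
Pow(Add(r, Mul(3, Add(-12, -16))), 2) = Pow(Add(1285, Mul(3, Add(-12, -16))), 2) = Pow(Add(1285, Mul(3, -28)), 2) = Pow(Add(1285, -84), 2) = Pow(1201, 2) = 1442401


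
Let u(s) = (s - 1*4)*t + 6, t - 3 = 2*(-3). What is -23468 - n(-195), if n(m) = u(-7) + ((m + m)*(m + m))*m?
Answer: 29635993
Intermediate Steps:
t = -3 (t = 3 + 2*(-3) = 3 - 6 = -3)
u(s) = 18 - 3*s (u(s) = (s - 1*4)*(-3) + 6 = (s - 4)*(-3) + 6 = (-4 + s)*(-3) + 6 = (12 - 3*s) + 6 = 18 - 3*s)
n(m) = 39 + 4*m³ (n(m) = (18 - 3*(-7)) + ((m + m)*(m + m))*m = (18 + 21) + ((2*m)*(2*m))*m = 39 + (4*m²)*m = 39 + 4*m³)
-23468 - n(-195) = -23468 - (39 + 4*(-195)³) = -23468 - (39 + 4*(-7414875)) = -23468 - (39 - 29659500) = -23468 - 1*(-29659461) = -23468 + 29659461 = 29635993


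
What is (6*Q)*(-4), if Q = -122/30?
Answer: 488/5 ≈ 97.600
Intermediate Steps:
Q = -61/15 (Q = -122*1/30 = -61/15 ≈ -4.0667)
(6*Q)*(-4) = (6*(-61/15))*(-4) = -122/5*(-4) = 488/5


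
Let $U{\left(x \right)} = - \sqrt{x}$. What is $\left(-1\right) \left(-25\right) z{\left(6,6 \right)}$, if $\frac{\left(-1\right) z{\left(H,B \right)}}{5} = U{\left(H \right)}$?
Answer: $125 \sqrt{6} \approx 306.19$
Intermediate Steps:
$z{\left(H,B \right)} = 5 \sqrt{H}$ ($z{\left(H,B \right)} = - 5 \left(- \sqrt{H}\right) = 5 \sqrt{H}$)
$\left(-1\right) \left(-25\right) z{\left(6,6 \right)} = \left(-1\right) \left(-25\right) 5 \sqrt{6} = 25 \cdot 5 \sqrt{6} = 125 \sqrt{6}$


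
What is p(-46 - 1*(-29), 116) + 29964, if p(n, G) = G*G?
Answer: 43420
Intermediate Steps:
p(n, G) = G²
p(-46 - 1*(-29), 116) + 29964 = 116² + 29964 = 13456 + 29964 = 43420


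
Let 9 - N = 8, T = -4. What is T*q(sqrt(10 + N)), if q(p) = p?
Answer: -4*sqrt(11) ≈ -13.266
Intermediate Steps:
N = 1 (N = 9 - 1*8 = 9 - 8 = 1)
T*q(sqrt(10 + N)) = -4*sqrt(10 + 1) = -4*sqrt(11)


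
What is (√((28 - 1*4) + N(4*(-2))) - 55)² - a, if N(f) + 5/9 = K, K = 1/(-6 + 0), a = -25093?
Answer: 506543/18 - 55*√838/3 ≈ 27611.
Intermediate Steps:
K = -⅙ (K = 1/(-6) = -⅙ ≈ -0.16667)
N(f) = -13/18 (N(f) = -5/9 - ⅙ = -13/18)
(√((28 - 1*4) + N(4*(-2))) - 55)² - a = (√((28 - 1*4) - 13/18) - 55)² - 1*(-25093) = (√((28 - 4) - 13/18) - 55)² + 25093 = (√(24 - 13/18) - 55)² + 25093 = (√(419/18) - 55)² + 25093 = (√838/6 - 55)² + 25093 = (-55 + √838/6)² + 25093 = 25093 + (-55 + √838/6)²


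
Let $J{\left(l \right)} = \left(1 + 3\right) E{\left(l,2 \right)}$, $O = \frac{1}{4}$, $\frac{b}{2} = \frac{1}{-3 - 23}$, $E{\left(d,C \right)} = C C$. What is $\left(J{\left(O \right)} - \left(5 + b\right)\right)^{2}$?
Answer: $\frac{20736}{169} \approx 122.7$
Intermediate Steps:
$E{\left(d,C \right)} = C^{2}$
$b = - \frac{1}{13}$ ($b = \frac{2}{-3 - 23} = \frac{2}{-26} = 2 \left(- \frac{1}{26}\right) = - \frac{1}{13} \approx -0.076923$)
$O = \frac{1}{4} \approx 0.25$
$J{\left(l \right)} = 16$ ($J{\left(l \right)} = \left(1 + 3\right) 2^{2} = 4 \cdot 4 = 16$)
$\left(J{\left(O \right)} - \left(5 + b\right)\right)^{2} = \left(16 - \frac{64}{13}\right)^{2} = \left(\frac{144}{13}\right)^{2} = \frac{20736}{169}$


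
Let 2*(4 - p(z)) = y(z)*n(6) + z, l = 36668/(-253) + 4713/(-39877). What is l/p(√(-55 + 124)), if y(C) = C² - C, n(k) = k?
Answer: 1188282606700/1645607468791 + 14634022250*√69/1645607468791 ≈ 0.79596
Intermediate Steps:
l = -1463402225/10088881 (l = 36668*(-1/253) + 4713*(-1/39877) = -36668/253 - 4713/39877 = -1463402225/10088881 ≈ -145.05)
p(z) = 4 - z/2 - 3*z*(-1 + z) (p(z) = 4 - ((z*(-1 + z))*6 + z)/2 = 4 - (6*z*(-1 + z) + z)/2 = 4 - (z + 6*z*(-1 + z))/2 = 4 + (-z/2 - 3*z*(-1 + z)) = 4 - z/2 - 3*z*(-1 + z))
l/p(√(-55 + 124)) = -1463402225/(10088881*(4 - √(-55 + 124)/2 - 3*√(-55 + 124)*(-1 + √(-55 + 124)))) = -1463402225/(10088881*(4 - √69/2 - 3*√69*(-1 + √69)))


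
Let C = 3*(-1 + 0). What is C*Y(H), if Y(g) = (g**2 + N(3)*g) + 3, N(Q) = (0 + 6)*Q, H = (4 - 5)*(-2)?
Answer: -129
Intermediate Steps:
H = 2 (H = -1*(-2) = 2)
N(Q) = 6*Q
Y(g) = 3 + g**2 + 18*g (Y(g) = (g**2 + (6*3)*g) + 3 = (g**2 + 18*g) + 3 = 3 + g**2 + 18*g)
C = -3 (C = 3*(-1) = -3)
C*Y(H) = -3*(3 + 2**2 + 18*2) = -3*(3 + 4 + 36) = -3*43 = -129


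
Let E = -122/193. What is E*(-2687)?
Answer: 327814/193 ≈ 1698.5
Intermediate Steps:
E = -122/193 (E = -122*1/193 = -122/193 ≈ -0.63212)
E*(-2687) = -122/193*(-2687) = 327814/193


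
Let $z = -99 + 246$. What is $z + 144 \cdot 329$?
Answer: $47523$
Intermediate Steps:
$z = 147$
$z + 144 \cdot 329 = 147 + 144 \cdot 329 = 147 + 47376 = 47523$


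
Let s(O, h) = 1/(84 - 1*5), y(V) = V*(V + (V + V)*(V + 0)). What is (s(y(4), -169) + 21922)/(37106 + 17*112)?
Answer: 1731839/3081790 ≈ 0.56196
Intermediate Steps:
y(V) = V*(V + 2*V²) (y(V) = V*(V + (2*V)*V) = V*(V + 2*V²))
s(O, h) = 1/79 (s(O, h) = 1/(84 - 5) = 1/79)
(s(y(4), -169) + 21922)/(37106 + 17*112) = (1/79 + 21922)/(37106 + 17*112) = 1731839/(79*(37106 + 1904)) = (1731839/79)/39010 = (1731839/79)*(1/39010) = 1731839/3081790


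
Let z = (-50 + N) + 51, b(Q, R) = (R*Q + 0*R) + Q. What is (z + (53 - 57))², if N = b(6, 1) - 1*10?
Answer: 1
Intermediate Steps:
b(Q, R) = Q + Q*R (b(Q, R) = (Q*R + 0) + Q = Q*R + Q = Q + Q*R)
N = 2 (N = 6*(1 + 1) - 1*10 = 6*2 - 10 = 12 - 10 = 2)
z = 3 (z = (-50 + 2) + 51 = -48 + 51 = 3)
(z + (53 - 57))² = (3 + (53 - 57))² = (3 - 4)² = (-1)² = 1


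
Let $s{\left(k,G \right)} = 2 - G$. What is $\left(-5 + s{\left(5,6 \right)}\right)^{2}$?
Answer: $81$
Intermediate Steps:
$\left(-5 + s{\left(5,6 \right)}\right)^{2} = \left(-5 + \left(2 - 6\right)\right)^{2} = \left(-5 - 4\right)^{2} = \left(-9\right)^{2} = 81$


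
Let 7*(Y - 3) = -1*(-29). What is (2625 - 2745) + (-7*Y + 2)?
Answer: -168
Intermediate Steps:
Y = 50/7 (Y = 3 + (-1*(-29))/7 = 3 + (⅐)*29 = 3 + 29/7 = 50/7 ≈ 7.1429)
(2625 - 2745) + (-7*Y + 2) = (2625 - 2745) + (-7*50/7 + 2) = -120 + (-50 + 2) = -120 - 48 = -168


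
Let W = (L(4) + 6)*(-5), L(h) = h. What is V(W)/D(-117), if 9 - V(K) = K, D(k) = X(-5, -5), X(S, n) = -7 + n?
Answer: -59/12 ≈ -4.9167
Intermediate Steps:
W = -50 (W = (4 + 6)*(-5) = 10*(-5) = -50)
D(k) = -12 (D(k) = -7 - 5 = -12)
V(K) = 9 - K
V(W)/D(-117) = (9 - 1*(-50))/(-12) = (9 + 50)*(-1/12) = 59*(-1/12) = -59/12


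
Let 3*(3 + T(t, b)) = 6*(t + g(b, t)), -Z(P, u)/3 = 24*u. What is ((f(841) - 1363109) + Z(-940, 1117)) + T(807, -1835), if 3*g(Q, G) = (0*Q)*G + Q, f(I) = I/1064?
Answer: -4606517381/3192 ≈ -1.4431e+6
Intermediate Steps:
Z(P, u) = -72*u
f(I) = I/1064 (f(I) = I*(1/1064) = I/1064)
g(Q, G) = Q/3 (g(Q, G) = ((0*Q)*G + Q)/3 = (0*G + Q)/3 = (0 + Q)/3 = Q/3)
T(t, b) = -3 + 2*t + 2*b/3 (T(t, b) = -3 + (6*(t + b/3))/3 = -3 + (2*b + 6*t)/3 = -3 + (2*t + 2*b/3) = -3 + 2*t + 2*b/3)
((f(841) - 1363109) + Z(-940, 1117)) + T(807, -1835) = (((1/1064)*841 - 1363109) - 72*1117) + (-3 + 2*807 + (2/3)*(-1835)) = ((841/1064 - 1363109) - 80424) + (-3 + 1614 - 3670/3) = (-1450347135/1064 - 80424) + 1163/3 = -1535918271/1064 + 1163/3 = -4606517381/3192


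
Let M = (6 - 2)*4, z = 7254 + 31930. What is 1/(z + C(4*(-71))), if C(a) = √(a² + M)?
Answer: 2449/95956574 - √5042/383826296 ≈ 2.5337e-5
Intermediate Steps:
z = 39184
M = 16 (M = 4*4 = 16)
C(a) = √(16 + a²) (C(a) = √(a² + 16) = √(16 + a²))
1/(z + C(4*(-71))) = 1/(39184 + √(16 + (4*(-71))²)) = 1/(39184 + √(16 + (-284)²)) = 1/(39184 + √(16 + 80656)) = 1/(39184 + √80672) = 1/(39184 + 4*√5042)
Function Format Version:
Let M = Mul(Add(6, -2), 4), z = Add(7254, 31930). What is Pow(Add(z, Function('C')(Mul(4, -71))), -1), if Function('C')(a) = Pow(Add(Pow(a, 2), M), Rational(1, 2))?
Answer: Add(Rational(2449, 95956574), Mul(Rational(-1, 383826296), Pow(5042, Rational(1, 2)))) ≈ 2.5337e-5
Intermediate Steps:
z = 39184
M = 16 (M = Mul(4, 4) = 16)
Function('C')(a) = Pow(Add(16, Pow(a, 2)), Rational(1, 2)) (Function('C')(a) = Pow(Add(Pow(a, 2), 16), Rational(1, 2)) = Pow(Add(16, Pow(a, 2)), Rational(1, 2)))
Pow(Add(z, Function('C')(Mul(4, -71))), -1) = Pow(Add(39184, Pow(Add(16, Pow(Mul(4, -71), 2)), Rational(1, 2))), -1) = Pow(Add(39184, Pow(Add(16, Pow(-284, 2)), Rational(1, 2))), -1) = Pow(Add(39184, Pow(Add(16, 80656), Rational(1, 2))), -1) = Pow(Add(39184, Pow(80672, Rational(1, 2))), -1) = Pow(Add(39184, Mul(4, Pow(5042, Rational(1, 2)))), -1)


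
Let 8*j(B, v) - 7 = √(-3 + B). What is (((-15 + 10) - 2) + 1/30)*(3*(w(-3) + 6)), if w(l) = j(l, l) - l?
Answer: -16511/80 - 209*I*√6/80 ≈ -206.39 - 6.3993*I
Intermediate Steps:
j(B, v) = 7/8 + √(-3 + B)/8
w(l) = 7/8 - l + √(-3 + l)/8 (w(l) = (7/8 + √(-3 + l)/8) - l = 7/8 - l + √(-3 + l)/8)
(((-15 + 10) - 2) + 1/30)*(3*(w(-3) + 6)) = (((-15 + 10) - 2) + 1/30)*(3*((7/8 - 1*(-3) + √(-3 - 3)/8) + 6)) = ((-5 - 2) + 1/30)*(3*((7/8 + 3 + √(-6)/8) + 6)) = (-7 + 1/30)*(3*((7/8 + 3 + (I*√6)/8) + 6)) = -209*((7/8 + 3 + I*√6/8) + 6)/10 = -209*((31/8 + I*√6/8) + 6)/10 = -209*(79/8 + I*√6/8)/10 = -209*(237/8 + 3*I*√6/8)/30 = -16511/80 - 209*I*√6/80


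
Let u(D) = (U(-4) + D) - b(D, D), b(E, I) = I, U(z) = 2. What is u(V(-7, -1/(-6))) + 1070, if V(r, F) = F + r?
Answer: 1072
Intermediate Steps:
u(D) = 2 (u(D) = (2 + D) - D = 2)
u(V(-7, -1/(-6))) + 1070 = 2 + 1070 = 1072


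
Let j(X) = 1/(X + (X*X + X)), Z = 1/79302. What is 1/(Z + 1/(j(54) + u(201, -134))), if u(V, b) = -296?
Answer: -70983458106/238914145 ≈ -297.11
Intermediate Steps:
Z = 1/79302 ≈ 1.2610e-5
j(X) = 1/(X² + 2*X) (j(X) = 1/(X + (X² + X)) = 1/(X + (X + X²)) = 1/(X² + 2*X))
1/(Z + 1/(j(54) + u(201, -134))) = 1/(1/79302 + 1/(1/(54*(2 + 54)) - 296)) = 1/(1/79302 + 1/((1/54)/56 - 296)) = 1/(1/79302 + 1/((1/54)*(1/56) - 296)) = 1/(1/79302 + 1/(1/3024 - 296)) = 1/(1/79302 + 1/(-895103/3024)) = 1/(1/79302 - 3024/895103) = 1/(-238914145/70983458106) = -70983458106/238914145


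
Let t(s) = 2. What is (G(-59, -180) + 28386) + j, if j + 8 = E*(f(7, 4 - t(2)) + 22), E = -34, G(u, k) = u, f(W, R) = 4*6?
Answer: 26755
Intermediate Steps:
f(W, R) = 24
j = -1572 (j = -8 - 34*(24 + 22) = -8 - 34*46 = -8 - 1564 = -1572)
(G(-59, -180) + 28386) + j = (-59 + 28386) - 1572 = 28327 - 1572 = 26755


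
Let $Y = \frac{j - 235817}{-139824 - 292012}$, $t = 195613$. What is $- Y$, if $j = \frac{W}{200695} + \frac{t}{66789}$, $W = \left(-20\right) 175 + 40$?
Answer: $- \frac{3854760405317}{7059053704329} \approx -0.54607$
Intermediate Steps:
$W = -3460$ ($W = -3500 + 40 = -3460$)
$j = \frac{190377859}{65386431}$ ($j = - \frac{3460}{200695} + \frac{195613}{66789} = \left(-3460\right) \frac{1}{200695} + 195613 \cdot \frac{1}{66789} = - \frac{692}{40139} + \frac{195613}{66789} = \frac{190377859}{65386431} \approx 2.9116$)
$Y = \frac{3854760405317}{7059053704329}$ ($Y = \frac{\frac{190377859}{65386431} - 235817}{-139824 - 292012} = - \frac{15419041621268}{65386431 \left(-431836\right)} = \left(- \frac{15419041621268}{65386431}\right) \left(- \frac{1}{431836}\right) = \frac{3854760405317}{7059053704329} \approx 0.54607$)
$- Y = \left(-1\right) \frac{3854760405317}{7059053704329} = - \frac{3854760405317}{7059053704329}$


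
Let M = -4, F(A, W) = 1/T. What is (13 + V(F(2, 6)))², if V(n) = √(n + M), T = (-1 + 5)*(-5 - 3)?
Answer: (104 + I*√258)²/64 ≈ 164.97 + 52.203*I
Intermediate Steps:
T = -32 (T = 4*(-8) = -32)
F(A, W) = -1/32 (F(A, W) = 1/(-32) = -1/32)
V(n) = √(-4 + n) (V(n) = √(n - 4) = √(-4 + n))
(13 + V(F(2, 6)))² = (13 + √(-4 - 1/32))² = (13 + √(-129/32))² = (13 + I*√258/8)²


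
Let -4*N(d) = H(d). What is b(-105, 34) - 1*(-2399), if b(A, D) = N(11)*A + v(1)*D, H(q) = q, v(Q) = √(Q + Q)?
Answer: 10751/4 + 34*√2 ≈ 2735.8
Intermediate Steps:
v(Q) = √2*√Q (v(Q) = √(2*Q) = √2*√Q)
N(d) = -d/4
b(A, D) = -11*A/4 + D*√2 (b(A, D) = (-¼*11)*A + (√2*√1)*D = -11*A/4 + (√2*1)*D = -11*A/4 + √2*D = -11*A/4 + D*√2)
b(-105, 34) - 1*(-2399) = (-11/4*(-105) + 34*√2) - 1*(-2399) = (1155/4 + 34*√2) + 2399 = 10751/4 + 34*√2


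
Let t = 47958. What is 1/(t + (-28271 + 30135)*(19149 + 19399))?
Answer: 1/71901430 ≈ 1.3908e-8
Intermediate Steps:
1/(t + (-28271 + 30135)*(19149 + 19399)) = 1/(47958 + (-28271 + 30135)*(19149 + 19399)) = 1/(47958 + 1864*38548) = 1/(47958 + 71853472) = 1/71901430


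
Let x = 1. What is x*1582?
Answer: 1582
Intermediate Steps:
x*1582 = 1*1582 = 1582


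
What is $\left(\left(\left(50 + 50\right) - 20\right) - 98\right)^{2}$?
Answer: $324$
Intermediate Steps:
$\left(\left(\left(50 + 50\right) - 20\right) - 98\right)^{2} = \left(\left(100 - 20\right) - 98\right)^{2} = \left(80 - 98\right)^{2} = \left(-18\right)^{2} = 324$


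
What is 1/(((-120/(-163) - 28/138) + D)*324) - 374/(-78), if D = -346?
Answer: 26156894911/5455191456 ≈ 4.7949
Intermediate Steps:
1/(((-120/(-163) - 28/138) + D)*324) - 374/(-78) = 1/((-120/(-163) - 28/138) - 346*324) - 374/(-78) = (1/324)/((-120*(-1/163) - 28*1/138) - 346) - 374*(-1/78) = (1/324)/((120/163 - 14/69) - 346) + 187/39 = (1/324)/(5998/11247 - 346) + 187/39 = (1/324)/(-3885464/11247) + 187/39 = -11247/3885464*1/324 + 187/39 = -3749/419630112 + 187/39 = 26156894911/5455191456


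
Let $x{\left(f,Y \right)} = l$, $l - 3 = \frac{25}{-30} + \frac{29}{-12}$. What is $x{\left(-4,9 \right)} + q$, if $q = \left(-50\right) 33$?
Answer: $- \frac{6601}{4} \approx -1650.3$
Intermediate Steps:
$l = - \frac{1}{4}$ ($l = 3 + \left(\frac{25}{-30} + \frac{29}{-12}\right) = 3 + \left(25 \left(- \frac{1}{30}\right) + 29 \left(- \frac{1}{12}\right)\right) = 3 - \frac{13}{4} = - \frac{1}{4} \approx -0.25$)
$x{\left(f,Y \right)} = - \frac{1}{4}$
$q = -1650$
$x{\left(-4,9 \right)} + q = - \frac{1}{4} - 1650 = - \frac{6601}{4}$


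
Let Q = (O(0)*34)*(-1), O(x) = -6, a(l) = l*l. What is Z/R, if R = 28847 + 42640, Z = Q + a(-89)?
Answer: 625/5499 ≈ 0.11366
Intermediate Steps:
a(l) = l**2
Q = 204 (Q = -6*34*(-1) = -204*(-1) = 204)
Z = 8125 (Z = 204 + (-89)**2 = 204 + 7921 = 8125)
R = 71487
Z/R = 8125/71487 = 8125*(1/71487) = 625/5499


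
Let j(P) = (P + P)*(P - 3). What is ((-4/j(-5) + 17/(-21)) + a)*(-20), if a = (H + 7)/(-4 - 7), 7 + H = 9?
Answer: 7751/231 ≈ 33.554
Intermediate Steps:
H = 2 (H = -7 + 9 = 2)
a = -9/11 (a = (2 + 7)/(-4 - 7) = 9/(-11) = 9*(-1/11) = -9/11 ≈ -0.81818)
j(P) = 2*P*(-3 + P) (j(P) = (2*P)*(-3 + P) = 2*P*(-3 + P))
((-4/j(-5) + 17/(-21)) + a)*(-20) = ((-4*(-1/(10*(-3 - 5))) + 17/(-21)) - 9/11)*(-20) = ((-4/(2*(-5)*(-8)) + 17*(-1/21)) - 9/11)*(-20) = ((-4/80 - 17/21) - 9/11)*(-20) = ((-4*1/80 - 17/21) - 9/11)*(-20) = ((-1/20 - 17/21) - 9/11)*(-20) = (-361/420 - 9/11)*(-20) = -7751/4620*(-20) = 7751/231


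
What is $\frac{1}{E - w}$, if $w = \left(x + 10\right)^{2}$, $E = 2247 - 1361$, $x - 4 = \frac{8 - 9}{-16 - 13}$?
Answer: $\frac{841}{579477} \approx 0.0014513$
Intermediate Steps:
$x = \frac{117}{29}$ ($x = 4 + \frac{8 - 9}{-16 - 13} = 4 - \frac{1}{-29} = 4 - - \frac{1}{29} = 4 + \frac{1}{29} = \frac{117}{29} \approx 4.0345$)
$E = 886$
$w = \frac{165649}{841}$ ($w = \left(\frac{117}{29} + 10\right)^{2} = \left(\frac{407}{29}\right)^{2} = \frac{165649}{841} \approx 196.97$)
$\frac{1}{E - w} = \frac{1}{886 - \frac{165649}{841}} = \frac{1}{\frac{579477}{841}} = \frac{841}{579477}$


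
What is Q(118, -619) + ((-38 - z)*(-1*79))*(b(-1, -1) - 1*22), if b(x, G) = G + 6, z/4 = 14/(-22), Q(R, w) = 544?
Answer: -517786/11 ≈ -47071.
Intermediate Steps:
z = -28/11 (z = 4*(14/(-22)) = 4*(14*(-1/22)) = 4*(-7/11) = -28/11 ≈ -2.5455)
b(x, G) = 6 + G
Q(118, -619) + ((-38 - z)*(-1*79))*(b(-1, -1) - 1*22) = 544 + ((-38 - 1*(-28/11))*(-1*79))*((6 - 1) - 1*22) = 544 + ((-38 + 28/11)*(-79))*(5 - 22) = 544 - 390/11*(-79)*(-17) = 544 + (30810/11)*(-17) = 544 - 523770/11 = -517786/11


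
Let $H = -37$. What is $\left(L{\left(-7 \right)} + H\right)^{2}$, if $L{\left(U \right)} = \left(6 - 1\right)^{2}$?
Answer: $144$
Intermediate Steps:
$L{\left(U \right)} = 25$ ($L{\left(U \right)} = 5^{2} = 25$)
$\left(L{\left(-7 \right)} + H\right)^{2} = \left(25 - 37\right)^{2} = \left(-12\right)^{2} = 144$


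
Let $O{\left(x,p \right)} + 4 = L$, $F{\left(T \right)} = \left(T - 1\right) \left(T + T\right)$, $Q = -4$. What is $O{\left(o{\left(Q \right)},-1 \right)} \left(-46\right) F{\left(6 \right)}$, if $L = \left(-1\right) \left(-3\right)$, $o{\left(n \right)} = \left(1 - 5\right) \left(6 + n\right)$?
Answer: $2760$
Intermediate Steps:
$o{\left(n \right)} = -24 - 4 n$ ($o{\left(n \right)} = - 4 \left(6 + n\right) = -24 - 4 n$)
$L = 3$
$F{\left(T \right)} = 2 T \left(-1 + T\right)$ ($F{\left(T \right)} = \left(-1 + T\right) 2 T = 2 T \left(-1 + T\right)$)
$O{\left(x,p \right)} = -1$ ($O{\left(x,p \right)} = -4 + 3 = -1$)
$O{\left(o{\left(Q \right)},-1 \right)} \left(-46\right) F{\left(6 \right)} = \left(-1\right) \left(-46\right) 2 \cdot 6 \left(-1 + 6\right) = 46 \cdot 2 \cdot 6 \cdot 5 = 46 \cdot 60 = 2760$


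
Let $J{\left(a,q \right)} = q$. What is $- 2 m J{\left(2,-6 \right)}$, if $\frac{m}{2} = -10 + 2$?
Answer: $-192$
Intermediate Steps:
$m = -16$ ($m = 2 \left(-10 + 2\right) = 2 \left(-8\right) = -16$)
$- 2 m J{\left(2,-6 \right)} = \left(-2\right) \left(-16\right) \left(-6\right) = 32 \left(-6\right) = -192$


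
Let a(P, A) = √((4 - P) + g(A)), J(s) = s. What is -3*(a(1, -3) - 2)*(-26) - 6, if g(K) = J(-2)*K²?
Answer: -162 + 78*I*√15 ≈ -162.0 + 302.09*I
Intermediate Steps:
g(K) = -2*K²
a(P, A) = √(4 - P - 2*A²) (a(P, A) = √((4 - P) - 2*A²) = √(4 - P - 2*A²))
-3*(a(1, -3) - 2)*(-26) - 6 = -3*(√(4 - 1*1 - 2*(-3)²) - 2)*(-26) - 6 = -3*(√(4 - 1 - 2*9) - 2)*(-26) - 6 = -3*(√(4 - 1 - 18) - 2)*(-26) - 6 = -3*(√(-15) - 2)*(-26) - 6 = -3*(I*√15 - 2)*(-26) - 6 = -3*(-2 + I*√15)*(-26) - 6 = (6 - 3*I*√15)*(-26) - 6 = (-156 + 78*I*√15) - 6 = -162 + 78*I*√15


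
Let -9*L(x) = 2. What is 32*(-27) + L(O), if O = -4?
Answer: -7778/9 ≈ -864.22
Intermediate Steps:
L(x) = -2/9 (L(x) = -1/9*2 = -2/9)
32*(-27) + L(O) = 32*(-27) - 2/9 = -864 - 2/9 = -7778/9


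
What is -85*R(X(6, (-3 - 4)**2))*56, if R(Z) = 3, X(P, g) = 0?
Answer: -14280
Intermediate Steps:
-85*R(X(6, (-3 - 4)**2))*56 = -85*3*56 = -255*56 = -14280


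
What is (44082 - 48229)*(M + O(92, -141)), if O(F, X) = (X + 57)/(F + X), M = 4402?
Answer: -127835422/7 ≈ -1.8262e+7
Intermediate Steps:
O(F, X) = (57 + X)/(F + X)
(44082 - 48229)*(M + O(92, -141)) = (44082 - 48229)*(4402 + (57 - 141)/(92 - 141)) = -4147*(4402 - 84/(-49)) = -4147*(4402 - 1/49*(-84)) = -4147*(4402 + 12/7) = -4147*30826/7 = -127835422/7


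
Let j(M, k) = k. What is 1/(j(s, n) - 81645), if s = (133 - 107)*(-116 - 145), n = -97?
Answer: -1/81742 ≈ -1.2234e-5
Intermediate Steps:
s = -6786 (s = 26*(-261) = -6786)
1/(j(s, n) - 81645) = 1/(-97 - 81645) = 1/(-81742) = -1/81742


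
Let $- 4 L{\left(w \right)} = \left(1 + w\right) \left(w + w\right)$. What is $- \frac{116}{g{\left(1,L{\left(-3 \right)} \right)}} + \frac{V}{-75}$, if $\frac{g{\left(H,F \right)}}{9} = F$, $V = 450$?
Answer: $- \frac{46}{27} \approx -1.7037$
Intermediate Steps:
$L{\left(w \right)} = - \frac{w \left(1 + w\right)}{2}$ ($L{\left(w \right)} = - \frac{\left(1 + w\right) \left(w + w\right)}{4} = - \frac{\left(1 + w\right) 2 w}{4} = - \frac{2 w \left(1 + w\right)}{4} = - \frac{w \left(1 + w\right)}{2}$)
$g{\left(H,F \right)} = 9 F$
$- \frac{116}{g{\left(1,L{\left(-3 \right)} \right)}} + \frac{V}{-75} = - \frac{116}{9 \left(\left(- \frac{1}{2}\right) \left(-3\right) \left(1 - 3\right)\right)} + \frac{450}{-75} = - \frac{116}{9 \left(\left(- \frac{1}{2}\right) \left(-3\right) \left(-2\right)\right)} + 450 \left(- \frac{1}{75}\right) = - \frac{116}{9 \left(-3\right)} - 6 = - \frac{116}{-27} - 6 = \left(-116\right) \left(- \frac{1}{27}\right) - 6 = \frac{116}{27} - 6 = - \frac{46}{27}$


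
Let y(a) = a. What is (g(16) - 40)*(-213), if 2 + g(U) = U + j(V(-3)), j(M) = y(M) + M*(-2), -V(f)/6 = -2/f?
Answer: 4686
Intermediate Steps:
V(f) = 12/f (V(f) = -(-12)/f = 12/f)
j(M) = -M (j(M) = M + M*(-2) = M - 2*M = -M)
g(U) = 2 + U (g(U) = -2 + (U - 12/(-3)) = -2 + (U - 12*(-1)/3) = -2 + (U - 1*(-4)) = -2 + (U + 4) = -2 + (4 + U) = 2 + U)
(g(16) - 40)*(-213) = ((2 + 16) - 40)*(-213) = (18 - 40)*(-213) = -22*(-213) = 4686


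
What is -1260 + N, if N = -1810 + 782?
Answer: -2288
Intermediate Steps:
N = -1028
-1260 + N = -1260 - 1028 = -2288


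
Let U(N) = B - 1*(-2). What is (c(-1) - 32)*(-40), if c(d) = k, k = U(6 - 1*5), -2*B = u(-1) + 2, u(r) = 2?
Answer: 1280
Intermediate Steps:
B = -2 (B = -(2 + 2)/2 = -½*4 = -2)
U(N) = 0 (U(N) = -2 - 1*(-2) = -2 + 2 = 0)
k = 0
c(d) = 0
(c(-1) - 32)*(-40) = (0 - 32)*(-40) = -32*(-40) = 1280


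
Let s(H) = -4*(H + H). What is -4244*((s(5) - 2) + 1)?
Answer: 174004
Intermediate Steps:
s(H) = -8*H
-4244*((s(5) - 2) + 1) = -4244*((-8*5 - 2) + 1) = -4244*((-40 - 2) + 1) = -4244*(-42 + 1) = -4244*(-41) = 174004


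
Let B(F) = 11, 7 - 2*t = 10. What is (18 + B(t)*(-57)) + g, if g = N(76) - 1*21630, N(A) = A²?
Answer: -16463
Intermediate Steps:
t = -3/2 (t = 7/2 - ½*10 = 7/2 - 5 = -3/2 ≈ -1.5000)
g = -15854 (g = 76² - 1*21630 = 5776 - 21630 = -15854)
(18 + B(t)*(-57)) + g = (18 + 11*(-57)) - 15854 = (18 - 627) - 15854 = -609 - 15854 = -16463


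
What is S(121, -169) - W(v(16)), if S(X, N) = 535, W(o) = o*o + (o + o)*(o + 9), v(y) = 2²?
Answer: 415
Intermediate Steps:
v(y) = 4
W(o) = o² + 2*o*(9 + o) (W(o) = o² + (2*o)*(9 + o) = o² + 2*o*(9 + o))
S(121, -169) - W(v(16)) = 535 - 3*4*(6 + 4) = 535 - 3*4*10 = 535 - 1*120 = 535 - 120 = 415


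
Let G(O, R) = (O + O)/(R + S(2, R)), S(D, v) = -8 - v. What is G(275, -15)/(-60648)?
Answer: 275/242592 ≈ 0.0011336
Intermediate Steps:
G(O, R) = -O/4 (G(O, R) = (O + O)/(R + (-8 - R)) = (2*O)/(-8) = (2*O)*(-⅛) = -O/4)
G(275, -15)/(-60648) = -¼*275/(-60648) = -275/4*(-1/60648) = 275/242592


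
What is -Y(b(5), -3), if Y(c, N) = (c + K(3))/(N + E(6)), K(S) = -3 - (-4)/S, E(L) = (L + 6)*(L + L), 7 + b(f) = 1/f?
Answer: 127/2115 ≈ 0.060047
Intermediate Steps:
b(f) = -7 + 1/f
E(L) = 2*L*(6 + L) (E(L) = (6 + L)*(2*L) = 2*L*(6 + L))
K(S) = -3 + 4/S
Y(c, N) = (-5/3 + c)/(144 + N) (Y(c, N) = (c + (-3 + 4/3))/(N + 2*6*(6 + 6)) = (c + (-3 + 4*(⅓)))/(N + 2*6*12) = (c + (-3 + 4/3))/(N + 144) = (c - 5/3)/(144 + N) = (-5/3 + c)/(144 + N))
-Y(b(5), -3) = -(-5/3 + (-7 + 1/5))/(144 - 3) = -(-5/3 + (-7 + ⅕))/141 = -(-5/3 - 34/5)/141 = -(-127)/(141*15) = -1*(-127/2115) = 127/2115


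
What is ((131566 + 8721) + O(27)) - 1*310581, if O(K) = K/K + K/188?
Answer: -32015057/188 ≈ -1.7029e+5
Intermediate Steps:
O(K) = 1 + K/188 (O(K) = 1 + K*(1/188) = 1 + K/188)
((131566 + 8721) + O(27)) - 1*310581 = ((131566 + 8721) + (1 + (1/188)*27)) - 1*310581 = (140287 + (1 + 27/188)) - 310581 = (140287 + 215/188) - 310581 = 26374171/188 - 310581 = -32015057/188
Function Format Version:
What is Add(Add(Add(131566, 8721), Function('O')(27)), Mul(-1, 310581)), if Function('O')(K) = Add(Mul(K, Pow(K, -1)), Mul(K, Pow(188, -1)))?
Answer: Rational(-32015057, 188) ≈ -1.7029e+5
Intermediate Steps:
Function('O')(K) = Add(1, Mul(Rational(1, 188), K)) (Function('O')(K) = Add(1, Mul(K, Rational(1, 188))) = Add(1, Mul(Rational(1, 188), K)))
Add(Add(Add(131566, 8721), Function('O')(27)), Mul(-1, 310581)) = Add(Add(Add(131566, 8721), Add(1, Mul(Rational(1, 188), 27))), Mul(-1, 310581)) = Add(Add(140287, Add(1, Rational(27, 188))), -310581) = Add(Add(140287, Rational(215, 188)), -310581) = Add(Rational(26374171, 188), -310581) = Rational(-32015057, 188)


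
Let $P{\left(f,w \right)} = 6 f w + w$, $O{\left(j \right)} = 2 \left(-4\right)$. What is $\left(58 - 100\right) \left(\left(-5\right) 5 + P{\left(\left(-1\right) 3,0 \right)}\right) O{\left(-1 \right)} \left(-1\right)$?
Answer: $8400$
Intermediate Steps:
$O{\left(j \right)} = -8$
$P{\left(f,w \right)} = w + 6 f w$ ($P{\left(f,w \right)} = 6 f w + w = w + 6 f w$)
$\left(58 - 100\right) \left(\left(-5\right) 5 + P{\left(\left(-1\right) 3,0 \right)}\right) O{\left(-1 \right)} \left(-1\right) = \left(58 - 100\right) \left(\left(-5\right) 5 + 0 \left(1 + 6 \left(\left(-1\right) 3\right)\right)\right) \left(-8\right) \left(-1\right) = - 42 \left(-25 + 0 \left(1 + 6 \left(-3\right)\right)\right) \left(-8\right) \left(-1\right) = - 42 \left(-25 + 0 \left(1 - 18\right)\right) \left(-8\right) \left(-1\right) = - 42 \left(-25 + 0 \left(-17\right)\right) \left(-8\right) \left(-1\right) = - 42 \left(-25 + 0\right) \left(-8\right) \left(-1\right) = - 42 \left(-25\right) \left(-8\right) \left(-1\right) = - 42 \cdot 200 \left(-1\right) = \left(-42\right) \left(-200\right) = 8400$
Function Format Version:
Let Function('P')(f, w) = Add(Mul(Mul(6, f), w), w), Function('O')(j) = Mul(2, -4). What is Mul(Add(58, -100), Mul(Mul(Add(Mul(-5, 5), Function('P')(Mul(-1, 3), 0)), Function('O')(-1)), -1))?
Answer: 8400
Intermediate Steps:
Function('O')(j) = -8
Function('P')(f, w) = Add(w, Mul(6, f, w)) (Function('P')(f, w) = Add(Mul(6, f, w), w) = Add(w, Mul(6, f, w)))
Mul(Add(58, -100), Mul(Mul(Add(Mul(-5, 5), Function('P')(Mul(-1, 3), 0)), Function('O')(-1)), -1)) = Mul(Add(58, -100), Mul(Mul(Add(Mul(-5, 5), Mul(0, Add(1, Mul(6, Mul(-1, 3))))), -8), -1)) = Mul(-42, Mul(Mul(Add(-25, Mul(0, Add(1, Mul(6, -3)))), -8), -1)) = Mul(-42, Mul(Mul(Add(-25, Mul(0, Add(1, -18))), -8), -1)) = Mul(-42, Mul(Mul(Add(-25, Mul(0, -17)), -8), -1)) = Mul(-42, Mul(Mul(Add(-25, 0), -8), -1)) = Mul(-42, Mul(Mul(-25, -8), -1)) = Mul(-42, Mul(200, -1)) = Mul(-42, -200) = 8400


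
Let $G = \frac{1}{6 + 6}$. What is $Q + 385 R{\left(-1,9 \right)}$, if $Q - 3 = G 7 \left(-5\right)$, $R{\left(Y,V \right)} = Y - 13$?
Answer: $- \frac{64679}{12} \approx -5389.9$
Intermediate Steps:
$G = \frac{1}{12} \approx 0.083333$
$R{\left(Y,V \right)} = -13 + Y$ ($R{\left(Y,V \right)} = Y - 13 = -13 + Y$)
$Q = \frac{1}{12}$ ($Q = 3 + \frac{1}{12} \cdot 7 \left(-5\right) = 3 + \frac{7}{12} \left(-5\right) = 3 - \frac{35}{12} = \frac{1}{12} \approx 0.083333$)
$Q + 385 R{\left(-1,9 \right)} = \frac{1}{12} + 385 \left(-13 - 1\right) = \frac{1}{12} + 385 \left(-14\right) = \frac{1}{12} - 5390 = - \frac{64679}{12}$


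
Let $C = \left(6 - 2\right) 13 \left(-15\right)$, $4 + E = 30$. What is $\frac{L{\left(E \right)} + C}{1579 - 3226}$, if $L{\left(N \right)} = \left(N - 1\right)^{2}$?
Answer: $\frac{155}{1647} \approx 0.09411$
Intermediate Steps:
$E = 26$ ($E = -4 + 30 = 26$)
$L{\left(N \right)} = \left(-1 + N\right)^{2}$
$C = -780$ ($C = 4 \cdot 13 \left(-15\right) = 52 \left(-15\right) = -780$)
$\frac{L{\left(E \right)} + C}{1579 - 3226} = \frac{\left(-1 + 26\right)^{2} - 780}{1579 - 3226} = \frac{25^{2} - 780}{-1647} = \left(625 - 780\right) \left(- \frac{1}{1647}\right) = \left(-155\right) \left(- \frac{1}{1647}\right) = \frac{155}{1647}$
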